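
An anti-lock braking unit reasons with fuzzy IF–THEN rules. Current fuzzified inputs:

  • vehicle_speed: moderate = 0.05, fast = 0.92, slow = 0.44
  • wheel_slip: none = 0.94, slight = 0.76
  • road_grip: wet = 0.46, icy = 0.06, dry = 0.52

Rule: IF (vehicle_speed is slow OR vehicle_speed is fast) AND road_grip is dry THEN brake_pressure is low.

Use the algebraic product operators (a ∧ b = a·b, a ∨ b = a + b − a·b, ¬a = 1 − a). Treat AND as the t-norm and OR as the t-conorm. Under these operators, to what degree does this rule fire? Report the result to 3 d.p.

firing strength: (slow=0.44 OR fast=0.92) = 0.9552; AND[a·b] with dry=0.52 → w = 0.4967

0.497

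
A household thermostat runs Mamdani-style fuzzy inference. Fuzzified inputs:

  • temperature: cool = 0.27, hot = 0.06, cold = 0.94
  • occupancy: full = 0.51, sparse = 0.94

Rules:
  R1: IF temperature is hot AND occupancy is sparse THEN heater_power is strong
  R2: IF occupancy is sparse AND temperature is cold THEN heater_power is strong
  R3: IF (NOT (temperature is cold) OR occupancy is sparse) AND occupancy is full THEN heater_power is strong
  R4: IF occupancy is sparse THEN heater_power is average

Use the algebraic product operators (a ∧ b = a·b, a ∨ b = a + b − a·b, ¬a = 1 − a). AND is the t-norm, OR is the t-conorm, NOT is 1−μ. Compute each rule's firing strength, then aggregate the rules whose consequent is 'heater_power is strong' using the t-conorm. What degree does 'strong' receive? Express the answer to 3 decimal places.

R1: hot=0.06, sparse=0.94; AND[a·b] → w = 0.0564
R2: sparse=0.94, cold=0.94; AND[a·b] → w = 0.8836
R3: (¬cold=1−0.94=0.06 OR sparse=0.94) = 0.9436; AND[a·b] with full=0.51 → w = 0.4812
R4: sparse=0.94 → w = 0.9400
Rules with consequent 'strong': {R1, R2, R3} → strengths 0.0564, 0.8836, 0.4812
Aggregate via t-conorm [a + b − a·b]: 0.9430

0.943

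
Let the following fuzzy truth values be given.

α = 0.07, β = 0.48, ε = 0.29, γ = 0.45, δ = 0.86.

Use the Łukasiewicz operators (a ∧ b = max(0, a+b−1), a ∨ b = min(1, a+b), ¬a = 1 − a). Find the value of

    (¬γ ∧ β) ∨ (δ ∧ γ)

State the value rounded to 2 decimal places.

0.34

¬γ = 1 − 0.45 = 0.55
¬γ ∧ β = max(0, a+b−1) on (0.55, 0.48) = 0.03
δ ∧ γ = max(0, a+b−1) on (0.86, 0.45) = 0.31
(¬γ ∧ β) ∨ (δ ∧ γ) = min(1, a+b) on (0.03, 0.31) = 0.34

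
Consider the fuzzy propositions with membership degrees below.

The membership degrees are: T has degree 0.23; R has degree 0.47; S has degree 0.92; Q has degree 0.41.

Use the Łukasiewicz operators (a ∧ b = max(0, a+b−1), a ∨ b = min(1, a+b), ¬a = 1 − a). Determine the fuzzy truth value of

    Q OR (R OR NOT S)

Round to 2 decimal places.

NOT S = 1 − 0.92 = 0.08
R OR NOT S = min(1, a+b) on (0.47, 0.08) = 0.55
Q OR (R OR NOT S) = min(1, a+b) on (0.41, 0.55) = 0.96

0.96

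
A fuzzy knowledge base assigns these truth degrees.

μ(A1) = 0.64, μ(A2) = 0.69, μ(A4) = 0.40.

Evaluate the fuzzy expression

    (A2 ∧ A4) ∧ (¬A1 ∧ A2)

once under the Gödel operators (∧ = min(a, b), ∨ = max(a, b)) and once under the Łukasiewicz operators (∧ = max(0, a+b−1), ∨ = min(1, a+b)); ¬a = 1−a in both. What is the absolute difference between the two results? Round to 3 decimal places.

0.360

Under Gödel:
  A2 ∧ A4 = min(a, b) on (0.69, 0.40) = 0.40
  ¬A1 = 1 − 0.64 = 0.36
  ¬A1 ∧ A2 = min(a, b) on (0.36, 0.69) = 0.36
  (A2 ∧ A4) ∧ (¬A1 ∧ A2) = min(a, b) on (0.40, 0.36) = 0.36
  → value = 0.3600
Under Łukasiewicz:
  A2 ∧ A4 = max(0, a+b−1) on (0.69, 0.40) = 0.09
  ¬A1 = 1 − 0.64 = 0.36
  ¬A1 ∧ A2 = max(0, a+b−1) on (0.36, 0.69) = 0.05
  (A2 ∧ A4) ∧ (¬A1 ∧ A2) = max(0, a+b−1) on (0.09, 0.05) = 0.00
  → value = 0.0000
|0.3600 − 0.0000| = 0.360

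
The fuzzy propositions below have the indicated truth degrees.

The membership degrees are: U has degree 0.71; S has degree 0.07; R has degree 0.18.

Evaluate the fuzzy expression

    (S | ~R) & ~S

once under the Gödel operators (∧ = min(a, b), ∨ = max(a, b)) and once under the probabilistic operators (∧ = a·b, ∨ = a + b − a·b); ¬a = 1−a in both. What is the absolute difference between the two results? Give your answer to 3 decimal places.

Under Gödel:
  ~R = 1 − 0.18 = 0.82
  S | ~R = max(a, b) on (0.07, 0.82) = 0.82
  ~S = 1 − 0.07 = 0.93
  (S | ~R) & ~S = min(a, b) on (0.82, 0.93) = 0.82
  → value = 0.8200
Under probabilistic:
  ~R = 1 − 0.1800 = 0.8200
  S | ~R = a + b − a·b on (0.0700, 0.8200) = 0.8326
  ~S = 1 − 0.0700 = 0.9300
  (S | ~R) & ~S = a·b on (0.8326, 0.9300) = 0.7743
  → value = 0.7743
|0.8200 − 0.7743| = 0.046

0.046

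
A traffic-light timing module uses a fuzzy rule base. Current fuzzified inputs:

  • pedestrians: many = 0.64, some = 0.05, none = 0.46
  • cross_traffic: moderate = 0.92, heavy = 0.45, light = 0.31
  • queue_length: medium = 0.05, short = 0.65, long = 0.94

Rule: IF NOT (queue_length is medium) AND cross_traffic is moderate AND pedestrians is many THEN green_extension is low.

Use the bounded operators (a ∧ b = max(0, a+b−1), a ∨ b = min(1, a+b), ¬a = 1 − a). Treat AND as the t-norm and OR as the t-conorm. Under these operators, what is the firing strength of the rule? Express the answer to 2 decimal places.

0.51

firing strength: ¬medium=1−0.05=0.95, moderate=0.92, many=0.64; AND[max(0, a+b−1)] → w = 0.51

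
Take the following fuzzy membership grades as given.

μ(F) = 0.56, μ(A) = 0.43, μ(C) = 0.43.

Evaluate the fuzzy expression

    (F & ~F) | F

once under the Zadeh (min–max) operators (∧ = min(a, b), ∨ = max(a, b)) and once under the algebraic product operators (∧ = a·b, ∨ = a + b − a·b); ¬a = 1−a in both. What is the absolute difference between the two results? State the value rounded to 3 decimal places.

0.108

Under Zadeh (min–max):
  ~F = 1 − 0.56 = 0.44
  F & ~F = min(a, b) on (0.56, 0.44) = 0.44
  (F & ~F) | F = max(a, b) on (0.44, 0.56) = 0.56
  → value = 0.5600
Under algebraic product:
  ~F = 1 − 0.5600 = 0.4400
  F & ~F = a·b on (0.5600, 0.4400) = 0.2464
  (F & ~F) | F = a + b − a·b on (0.2464, 0.5600) = 0.6684
  → value = 0.6684
|0.5600 − 0.6684| = 0.108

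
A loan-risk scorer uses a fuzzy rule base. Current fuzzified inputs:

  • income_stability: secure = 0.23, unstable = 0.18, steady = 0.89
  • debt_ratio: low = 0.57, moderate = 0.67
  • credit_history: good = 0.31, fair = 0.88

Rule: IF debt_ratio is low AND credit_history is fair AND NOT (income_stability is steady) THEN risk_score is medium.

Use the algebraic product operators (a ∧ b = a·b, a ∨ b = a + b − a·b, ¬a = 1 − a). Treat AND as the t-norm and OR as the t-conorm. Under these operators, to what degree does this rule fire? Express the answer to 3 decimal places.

firing strength: low=0.57, fair=0.88, ¬steady=1−0.89=0.11; AND[a·b] → w = 0.0552

0.055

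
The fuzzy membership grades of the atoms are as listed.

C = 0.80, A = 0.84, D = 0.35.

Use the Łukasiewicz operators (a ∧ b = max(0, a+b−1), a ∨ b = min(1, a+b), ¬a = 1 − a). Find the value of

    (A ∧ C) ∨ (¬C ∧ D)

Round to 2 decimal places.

A ∧ C = max(0, a+b−1) on (0.84, 0.80) = 0.64
¬C = 1 − 0.80 = 0.20
¬C ∧ D = max(0, a+b−1) on (0.20, 0.35) = 0.00
(A ∧ C) ∨ (¬C ∧ D) = min(1, a+b) on (0.64, 0.00) = 0.64

0.64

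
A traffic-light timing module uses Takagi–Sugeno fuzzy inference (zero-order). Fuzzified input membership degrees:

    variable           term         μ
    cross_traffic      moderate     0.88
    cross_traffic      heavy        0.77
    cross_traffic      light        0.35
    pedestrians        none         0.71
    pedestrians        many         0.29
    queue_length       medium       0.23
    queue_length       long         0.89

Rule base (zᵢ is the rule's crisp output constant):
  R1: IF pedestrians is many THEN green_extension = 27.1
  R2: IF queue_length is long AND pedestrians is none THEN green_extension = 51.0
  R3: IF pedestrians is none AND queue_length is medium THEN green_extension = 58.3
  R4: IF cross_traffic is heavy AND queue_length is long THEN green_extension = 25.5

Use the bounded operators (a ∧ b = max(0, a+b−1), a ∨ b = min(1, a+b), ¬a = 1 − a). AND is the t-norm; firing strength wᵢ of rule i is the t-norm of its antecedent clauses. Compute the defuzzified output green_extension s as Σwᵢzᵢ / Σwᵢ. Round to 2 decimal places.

35.67

R1 (z=27.1): many=0.29 → w = 0.29
R2 (z=51.0): long=0.89, none=0.71; AND[max(0, a+b−1)] → w = 0.60
R3 (z=58.3): none=0.71, medium=0.23; AND[max(0, a+b−1)] → w = 0.00
R4 (z=25.5): heavy=0.77, long=0.89; AND[max(0, a+b−1)] → w = 0.66
Weighted average = (0.29·27.1 + 0.60·51.0 + 0.00·58.3 + 0.66·25.5) / (0.29 + 0.60 + 0.00 + 0.66)
  = 55.2890 / 1.5500 = 35.67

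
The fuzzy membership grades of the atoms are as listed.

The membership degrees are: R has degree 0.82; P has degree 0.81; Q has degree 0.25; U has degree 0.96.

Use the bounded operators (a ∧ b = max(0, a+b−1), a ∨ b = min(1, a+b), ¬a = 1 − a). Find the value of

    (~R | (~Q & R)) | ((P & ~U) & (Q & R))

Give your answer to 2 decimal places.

~R = 1 − 0.82 = 0.18
~Q = 1 − 0.25 = 0.75
~Q & R = max(0, a+b−1) on (0.75, 0.82) = 0.57
~R | (~Q & R) = min(1, a+b) on (0.18, 0.57) = 0.75
~U = 1 − 0.96 = 0.04
P & ~U = max(0, a+b−1) on (0.81, 0.04) = 0.00
Q & R = max(0, a+b−1) on (0.25, 0.82) = 0.07
(P & ~U) & (Q & R) = max(0, a+b−1) on (0.00, 0.07) = 0.00
(~R | (~Q & R)) | ((P & ~U) & (Q & R)) = min(1, a+b) on (0.75, 0.00) = 0.75

0.75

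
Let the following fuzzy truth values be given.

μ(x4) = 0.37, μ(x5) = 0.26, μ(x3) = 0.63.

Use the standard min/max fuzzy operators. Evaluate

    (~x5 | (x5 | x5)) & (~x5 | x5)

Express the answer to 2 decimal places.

~x5 = 1 − 0.26 = 0.74
x5 | x5 = max(a, b) on (0.26, 0.26) = 0.26
~x5 | (x5 | x5) = max(a, b) on (0.74, 0.26) = 0.74
~x5 = 1 − 0.26 = 0.74
~x5 | x5 = max(a, b) on (0.74, 0.26) = 0.74
(~x5 | (x5 | x5)) & (~x5 | x5) = min(a, b) on (0.74, 0.74) = 0.74

0.74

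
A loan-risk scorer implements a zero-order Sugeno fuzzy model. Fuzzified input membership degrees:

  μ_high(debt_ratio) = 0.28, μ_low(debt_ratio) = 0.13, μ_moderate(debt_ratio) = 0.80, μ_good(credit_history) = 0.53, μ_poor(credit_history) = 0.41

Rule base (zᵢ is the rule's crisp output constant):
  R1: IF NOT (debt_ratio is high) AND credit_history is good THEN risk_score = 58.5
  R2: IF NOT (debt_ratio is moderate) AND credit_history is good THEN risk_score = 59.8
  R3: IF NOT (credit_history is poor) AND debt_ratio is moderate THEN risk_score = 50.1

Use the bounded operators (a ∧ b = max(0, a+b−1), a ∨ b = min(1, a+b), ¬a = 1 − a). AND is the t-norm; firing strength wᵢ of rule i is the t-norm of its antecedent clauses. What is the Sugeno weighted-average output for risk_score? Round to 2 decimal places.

R1 (z=58.5): ¬high=1−0.28=0.72, good=0.53; AND[max(0, a+b−1)] → w = 0.25
R2 (z=59.8): ¬moderate=1−0.80=0.20, good=0.53; AND[max(0, a+b−1)] → w = 0.00
R3 (z=50.1): ¬poor=1−0.41=0.59, moderate=0.80; AND[max(0, a+b−1)] → w = 0.39
Weighted average = (0.25·58.5 + 0.00·59.8 + 0.39·50.1) / (0.25 + 0.00 + 0.39)
  = 34.1640 / 0.6400 = 53.38

53.38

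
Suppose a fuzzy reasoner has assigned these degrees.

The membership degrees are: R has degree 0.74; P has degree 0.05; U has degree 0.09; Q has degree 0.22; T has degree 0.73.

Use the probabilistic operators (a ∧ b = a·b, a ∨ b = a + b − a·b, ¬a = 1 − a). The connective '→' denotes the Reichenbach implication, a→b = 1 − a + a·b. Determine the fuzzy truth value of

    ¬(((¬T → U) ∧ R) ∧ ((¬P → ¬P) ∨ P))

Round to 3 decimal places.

¬T = 1 − 0.7300 = 0.2700
¬T → U  [Reichenbach: 1 − a + a·b] with a=0.2700, b=0.0900 → 0.7543
(¬T → U) ∧ R = a·b on (0.7543, 0.7400) = 0.5582
¬P = 1 − 0.0500 = 0.9500
¬P = 1 − 0.0500 = 0.9500
¬P → ¬P  [Reichenbach: 1 − a + a·b] with a=0.9500, b=0.9500 → 0.9525
(¬P → ¬P) ∨ P = a + b − a·b on (0.9525, 0.0500) = 0.9549
((¬T → U) ∧ R) ∧ ((¬P → ¬P) ∨ P) = a·b on (0.5582, 0.9549) = 0.5330
¬(((¬T → U) ∧ R) ∧ ((¬P → ¬P) ∨ P)) = 1 − 0.5330 = 0.4670

0.467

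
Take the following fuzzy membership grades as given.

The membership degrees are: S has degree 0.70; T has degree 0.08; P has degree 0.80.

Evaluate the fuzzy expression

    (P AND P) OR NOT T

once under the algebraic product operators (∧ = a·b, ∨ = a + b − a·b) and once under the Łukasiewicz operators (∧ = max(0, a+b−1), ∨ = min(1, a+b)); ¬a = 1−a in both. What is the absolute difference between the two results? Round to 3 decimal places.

Under algebraic product:
  P AND P = a·b on (0.8000, 0.8000) = 0.6400
  NOT T = 1 − 0.0800 = 0.9200
  (P AND P) OR NOT T = a + b − a·b on (0.6400, 0.9200) = 0.9712
  → value = 0.9712
Under Łukasiewicz:
  P AND P = max(0, a+b−1) on (0.80, 0.80) = 0.60
  NOT T = 1 − 0.08 = 0.92
  (P AND P) OR NOT T = min(1, a+b) on (0.60, 0.92) = 1.00
  → value = 1.0000
|0.9712 − 1.0000| = 0.029

0.029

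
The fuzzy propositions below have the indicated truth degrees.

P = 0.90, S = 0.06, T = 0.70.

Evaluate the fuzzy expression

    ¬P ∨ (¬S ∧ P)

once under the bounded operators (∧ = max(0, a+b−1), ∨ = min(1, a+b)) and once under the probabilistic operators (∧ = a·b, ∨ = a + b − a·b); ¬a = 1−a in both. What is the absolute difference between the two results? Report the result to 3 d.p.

0.079

Under bounded:
  ¬P = 1 − 0.90 = 0.10
  ¬S = 1 − 0.06 = 0.94
  ¬S ∧ P = max(0, a+b−1) on (0.94, 0.90) = 0.84
  ¬P ∨ (¬S ∧ P) = min(1, a+b) on (0.10, 0.84) = 0.94
  → value = 0.9400
Under probabilistic:
  ¬P = 1 − 0.9000 = 0.1000
  ¬S = 1 − 0.0600 = 0.9400
  ¬S ∧ P = a·b on (0.9400, 0.9000) = 0.8460
  ¬P ∨ (¬S ∧ P) = a + b − a·b on (0.1000, 0.8460) = 0.8614
  → value = 0.8614
|0.9400 − 0.8614| = 0.079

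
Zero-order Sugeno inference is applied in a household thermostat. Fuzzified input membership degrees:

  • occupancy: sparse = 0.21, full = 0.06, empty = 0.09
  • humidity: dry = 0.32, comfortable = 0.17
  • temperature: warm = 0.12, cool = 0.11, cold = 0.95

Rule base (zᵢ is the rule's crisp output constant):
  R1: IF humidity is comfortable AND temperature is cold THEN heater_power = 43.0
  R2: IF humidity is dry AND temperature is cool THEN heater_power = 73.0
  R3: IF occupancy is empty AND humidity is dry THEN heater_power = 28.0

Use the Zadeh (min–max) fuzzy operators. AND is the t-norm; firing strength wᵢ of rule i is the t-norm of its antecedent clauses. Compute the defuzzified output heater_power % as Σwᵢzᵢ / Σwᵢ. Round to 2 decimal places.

48.27

R1 (z=43.0): comfortable=0.17, cold=0.95; AND[min(a, b)] → w = 0.17
R2 (z=73.0): dry=0.32, cool=0.11; AND[min(a, b)] → w = 0.11
R3 (z=28.0): empty=0.09, dry=0.32; AND[min(a, b)] → w = 0.09
Weighted average = (0.17·43.0 + 0.11·73.0 + 0.09·28.0) / (0.17 + 0.11 + 0.09)
  = 17.8600 / 0.3700 = 48.27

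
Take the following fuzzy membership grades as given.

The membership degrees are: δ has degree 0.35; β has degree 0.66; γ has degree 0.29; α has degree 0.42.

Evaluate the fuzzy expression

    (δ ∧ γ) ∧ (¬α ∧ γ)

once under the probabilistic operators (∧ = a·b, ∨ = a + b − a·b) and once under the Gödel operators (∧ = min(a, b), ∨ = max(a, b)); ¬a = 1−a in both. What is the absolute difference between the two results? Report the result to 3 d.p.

Under probabilistic:
  δ ∧ γ = a·b on (0.3500, 0.2900) = 0.1015
  ¬α = 1 − 0.4200 = 0.5800
  ¬α ∧ γ = a·b on (0.5800, 0.2900) = 0.1682
  (δ ∧ γ) ∧ (¬α ∧ γ) = a·b on (0.1015, 0.1682) = 0.0171
  → value = 0.0171
Under Gödel:
  δ ∧ γ = min(a, b) on (0.35, 0.29) = 0.29
  ¬α = 1 − 0.42 = 0.58
  ¬α ∧ γ = min(a, b) on (0.58, 0.29) = 0.29
  (δ ∧ γ) ∧ (¬α ∧ γ) = min(a, b) on (0.29, 0.29) = 0.29
  → value = 0.2900
|0.0171 − 0.2900| = 0.273

0.273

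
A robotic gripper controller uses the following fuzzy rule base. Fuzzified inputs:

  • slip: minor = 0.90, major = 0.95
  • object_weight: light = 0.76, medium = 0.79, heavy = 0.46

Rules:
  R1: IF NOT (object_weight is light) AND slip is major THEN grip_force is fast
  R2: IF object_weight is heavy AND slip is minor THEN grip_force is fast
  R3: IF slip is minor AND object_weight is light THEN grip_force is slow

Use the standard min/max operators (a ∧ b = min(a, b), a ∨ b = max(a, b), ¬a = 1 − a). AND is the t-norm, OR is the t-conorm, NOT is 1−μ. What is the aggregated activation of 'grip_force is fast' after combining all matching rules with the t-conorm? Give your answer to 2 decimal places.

0.46

R1: ¬light=1−0.76=0.24, major=0.95; AND[min(a, b)] → w = 0.24
R2: heavy=0.46, minor=0.90; AND[min(a, b)] → w = 0.46
R3: minor=0.90, light=0.76; AND[min(a, b)] → w = 0.76
Rules with consequent 'fast': {R1, R2} → strengths 0.24, 0.46
Aggregate via t-conorm [max(a, b)]: 0.46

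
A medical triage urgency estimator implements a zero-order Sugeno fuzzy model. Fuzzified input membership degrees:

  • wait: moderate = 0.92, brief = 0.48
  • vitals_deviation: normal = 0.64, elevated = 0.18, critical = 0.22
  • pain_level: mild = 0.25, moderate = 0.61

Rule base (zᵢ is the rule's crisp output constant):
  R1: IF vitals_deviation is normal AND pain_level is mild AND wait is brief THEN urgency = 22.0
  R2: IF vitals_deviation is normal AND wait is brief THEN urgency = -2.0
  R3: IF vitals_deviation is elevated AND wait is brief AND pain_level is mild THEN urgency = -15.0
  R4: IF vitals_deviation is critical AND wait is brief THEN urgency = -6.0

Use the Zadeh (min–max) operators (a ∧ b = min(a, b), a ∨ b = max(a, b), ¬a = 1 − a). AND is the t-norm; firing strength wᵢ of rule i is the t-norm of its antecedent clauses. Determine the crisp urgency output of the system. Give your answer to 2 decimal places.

R1 (z=22.0): normal=0.64, mild=0.25, brief=0.48; AND[min(a, b)] → w = 0.25
R2 (z=-2.0): normal=0.64, brief=0.48; AND[min(a, b)] → w = 0.48
R3 (z=-15.0): elevated=0.18, brief=0.48, mild=0.25; AND[min(a, b)] → w = 0.18
R4 (z=-6.0): critical=0.22, brief=0.48; AND[min(a, b)] → w = 0.22
Weighted average = (0.25·22.0 + 0.48·-2.0 + 0.18·-15.0 + 0.22·-6.0) / (0.25 + 0.48 + 0.18 + 0.22)
  = 0.5200 / 1.1300 = 0.46

0.46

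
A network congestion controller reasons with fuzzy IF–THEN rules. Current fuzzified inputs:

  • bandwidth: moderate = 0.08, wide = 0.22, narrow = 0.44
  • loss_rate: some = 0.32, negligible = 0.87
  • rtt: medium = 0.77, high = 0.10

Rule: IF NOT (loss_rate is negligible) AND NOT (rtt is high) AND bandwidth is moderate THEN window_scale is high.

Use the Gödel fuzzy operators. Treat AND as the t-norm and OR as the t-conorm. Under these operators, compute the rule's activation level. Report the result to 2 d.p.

firing strength: ¬negligible=1−0.87=0.13, ¬high=1−0.10=0.90, moderate=0.08; AND[min(a, b)] → w = 0.08

0.08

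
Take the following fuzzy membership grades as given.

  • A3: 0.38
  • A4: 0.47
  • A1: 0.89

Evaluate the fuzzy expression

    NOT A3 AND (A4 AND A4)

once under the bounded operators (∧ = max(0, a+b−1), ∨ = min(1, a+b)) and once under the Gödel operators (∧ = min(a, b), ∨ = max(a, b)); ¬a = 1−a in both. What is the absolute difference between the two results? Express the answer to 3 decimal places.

Under bounded:
  NOT A3 = 1 − 0.38 = 0.62
  A4 AND A4 = max(0, a+b−1) on (0.47, 0.47) = 0.00
  NOT A3 AND (A4 AND A4) = max(0, a+b−1) on (0.62, 0.00) = 0.00
  → value = 0.0000
Under Gödel:
  NOT A3 = 1 − 0.38 = 0.62
  A4 AND A4 = min(a, b) on (0.47, 0.47) = 0.47
  NOT A3 AND (A4 AND A4) = min(a, b) on (0.62, 0.47) = 0.47
  → value = 0.4700
|0.0000 − 0.4700| = 0.470

0.470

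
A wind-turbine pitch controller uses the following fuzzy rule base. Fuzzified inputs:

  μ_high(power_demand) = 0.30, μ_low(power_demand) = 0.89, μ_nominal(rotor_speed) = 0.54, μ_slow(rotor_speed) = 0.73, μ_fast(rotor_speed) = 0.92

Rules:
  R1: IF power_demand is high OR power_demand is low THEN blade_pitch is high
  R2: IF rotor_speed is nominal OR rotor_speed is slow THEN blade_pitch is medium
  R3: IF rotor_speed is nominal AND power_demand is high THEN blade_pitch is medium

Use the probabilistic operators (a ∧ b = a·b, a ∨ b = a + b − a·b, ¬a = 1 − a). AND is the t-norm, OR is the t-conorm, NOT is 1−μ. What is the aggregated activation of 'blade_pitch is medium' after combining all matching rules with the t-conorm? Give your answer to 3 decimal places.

0.896

R1: high=0.30, low=0.89; OR[a + b − a·b] → w = 0.9230
R2: nominal=0.54, slow=0.73; OR[a + b − a·b] → w = 0.8758
R3: nominal=0.54, high=0.30; AND[a·b] → w = 0.1620
Rules with consequent 'medium': {R2, R3} → strengths 0.8758, 0.1620
Aggregate via t-conorm [a + b − a·b]: 0.8959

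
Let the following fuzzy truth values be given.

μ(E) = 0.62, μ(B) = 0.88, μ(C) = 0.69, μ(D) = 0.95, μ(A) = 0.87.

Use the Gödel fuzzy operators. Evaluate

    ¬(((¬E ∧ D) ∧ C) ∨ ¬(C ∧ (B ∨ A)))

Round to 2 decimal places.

¬E = 1 − 0.62 = 0.38
¬E ∧ D = min(a, b) on (0.38, 0.95) = 0.38
(¬E ∧ D) ∧ C = min(a, b) on (0.38, 0.69) = 0.38
B ∨ A = max(a, b) on (0.88, 0.87) = 0.88
C ∧ (B ∨ A) = min(a, b) on (0.69, 0.88) = 0.69
¬(C ∧ (B ∨ A)) = 1 − 0.69 = 0.31
((¬E ∧ D) ∧ C) ∨ ¬(C ∧ (B ∨ A)) = max(a, b) on (0.38, 0.31) = 0.38
¬(((¬E ∧ D) ∧ C) ∨ ¬(C ∧ (B ∨ A))) = 1 − 0.38 = 0.62

0.62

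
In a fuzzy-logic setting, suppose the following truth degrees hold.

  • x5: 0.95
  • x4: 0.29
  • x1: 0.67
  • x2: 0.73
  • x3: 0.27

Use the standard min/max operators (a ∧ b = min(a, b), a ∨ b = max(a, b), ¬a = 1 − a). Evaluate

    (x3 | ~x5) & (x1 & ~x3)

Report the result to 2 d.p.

~x5 = 1 − 0.95 = 0.05
x3 | ~x5 = max(a, b) on (0.27, 0.05) = 0.27
~x3 = 1 − 0.27 = 0.73
x1 & ~x3 = min(a, b) on (0.67, 0.73) = 0.67
(x3 | ~x5) & (x1 & ~x3) = min(a, b) on (0.27, 0.67) = 0.27

0.27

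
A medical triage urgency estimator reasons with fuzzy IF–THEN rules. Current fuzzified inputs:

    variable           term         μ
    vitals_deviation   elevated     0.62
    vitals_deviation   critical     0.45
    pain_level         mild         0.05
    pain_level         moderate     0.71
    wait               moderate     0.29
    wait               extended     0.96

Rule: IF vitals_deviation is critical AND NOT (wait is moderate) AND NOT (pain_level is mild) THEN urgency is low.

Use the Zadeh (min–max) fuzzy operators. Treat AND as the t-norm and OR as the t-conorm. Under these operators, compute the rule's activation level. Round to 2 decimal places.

0.45

firing strength: critical=0.45, ¬moderate=1−0.29=0.71, ¬mild=1−0.05=0.95; AND[min(a, b)] → w = 0.45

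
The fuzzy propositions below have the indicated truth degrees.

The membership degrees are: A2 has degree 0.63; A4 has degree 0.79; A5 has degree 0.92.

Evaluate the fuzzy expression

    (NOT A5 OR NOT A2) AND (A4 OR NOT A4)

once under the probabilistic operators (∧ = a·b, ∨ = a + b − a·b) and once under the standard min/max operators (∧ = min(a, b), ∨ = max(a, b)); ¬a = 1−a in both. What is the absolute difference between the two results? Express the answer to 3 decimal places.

Under probabilistic:
  NOT A5 = 1 − 0.9200 = 0.0800
  NOT A2 = 1 − 0.6300 = 0.3700
  NOT A5 OR NOT A2 = a + b − a·b on (0.0800, 0.3700) = 0.4204
  NOT A4 = 1 − 0.7900 = 0.2100
  A4 OR NOT A4 = a + b − a·b on (0.7900, 0.2100) = 0.8341
  (NOT A5 OR NOT A2) AND (A4 OR NOT A4) = a·b on (0.4204, 0.8341) = 0.3507
  → value = 0.3507
Under standard min/max:
  NOT A5 = 1 − 0.92 = 0.08
  NOT A2 = 1 − 0.63 = 0.37
  NOT A5 OR NOT A2 = max(a, b) on (0.08, 0.37) = 0.37
  NOT A4 = 1 − 0.79 = 0.21
  A4 OR NOT A4 = max(a, b) on (0.79, 0.21) = 0.79
  (NOT A5 OR NOT A2) AND (A4 OR NOT A4) = min(a, b) on (0.37, 0.79) = 0.37
  → value = 0.3700
|0.3507 − 0.3700| = 0.019

0.019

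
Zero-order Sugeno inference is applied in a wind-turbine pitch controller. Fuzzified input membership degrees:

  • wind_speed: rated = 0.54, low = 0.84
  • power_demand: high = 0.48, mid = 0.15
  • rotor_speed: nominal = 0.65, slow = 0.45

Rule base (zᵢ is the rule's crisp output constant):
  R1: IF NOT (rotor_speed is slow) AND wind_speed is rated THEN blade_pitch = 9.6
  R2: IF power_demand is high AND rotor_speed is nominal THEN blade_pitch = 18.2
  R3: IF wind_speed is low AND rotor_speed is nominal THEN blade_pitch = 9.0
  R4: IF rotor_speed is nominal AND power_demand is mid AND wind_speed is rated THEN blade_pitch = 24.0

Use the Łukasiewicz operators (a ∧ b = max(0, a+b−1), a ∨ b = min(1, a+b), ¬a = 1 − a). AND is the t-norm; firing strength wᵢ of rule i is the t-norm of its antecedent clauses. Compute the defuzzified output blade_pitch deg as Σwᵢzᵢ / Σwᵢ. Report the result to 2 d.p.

R1 (z=9.6): ¬slow=1−0.45=0.55, rated=0.54; AND[max(0, a+b−1)] → w = 0.09
R2 (z=18.2): high=0.48, nominal=0.65; AND[max(0, a+b−1)] → w = 0.13
R3 (z=9.0): low=0.84, nominal=0.65; AND[max(0, a+b−1)] → w = 0.49
R4 (z=24.0): nominal=0.65, mid=0.15, rated=0.54; AND[max(0, a+b−1)] → w = 0.00
Weighted average = (0.09·9.6 + 0.13·18.2 + 0.49·9.0 + 0.00·24.0) / (0.09 + 0.13 + 0.49 + 0.00)
  = 7.6400 / 0.7100 = 10.76

10.76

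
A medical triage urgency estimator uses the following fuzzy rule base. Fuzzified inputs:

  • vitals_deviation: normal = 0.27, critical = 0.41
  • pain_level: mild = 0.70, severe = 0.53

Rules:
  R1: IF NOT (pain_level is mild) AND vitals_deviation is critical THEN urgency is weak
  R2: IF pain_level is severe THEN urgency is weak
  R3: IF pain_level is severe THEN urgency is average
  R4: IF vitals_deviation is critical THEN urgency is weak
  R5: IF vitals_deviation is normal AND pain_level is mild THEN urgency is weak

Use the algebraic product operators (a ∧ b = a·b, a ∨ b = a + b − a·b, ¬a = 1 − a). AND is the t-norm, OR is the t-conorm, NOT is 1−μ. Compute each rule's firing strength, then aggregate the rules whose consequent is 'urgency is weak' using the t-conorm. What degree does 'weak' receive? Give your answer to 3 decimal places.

R1: ¬mild=1−0.70=0.30, critical=0.41; AND[a·b] → w = 0.1230
R2: severe=0.53 → w = 0.5300
R3: severe=0.53 → w = 0.5300
R4: critical=0.41 → w = 0.4100
R5: normal=0.27, mild=0.70; AND[a·b] → w = 0.1890
Rules with consequent 'weak': {R1, R2, R4, R5} → strengths 0.1230, 0.5300, 0.4100, 0.1890
Aggregate via t-conorm [a + b − a·b]: 0.8028

0.803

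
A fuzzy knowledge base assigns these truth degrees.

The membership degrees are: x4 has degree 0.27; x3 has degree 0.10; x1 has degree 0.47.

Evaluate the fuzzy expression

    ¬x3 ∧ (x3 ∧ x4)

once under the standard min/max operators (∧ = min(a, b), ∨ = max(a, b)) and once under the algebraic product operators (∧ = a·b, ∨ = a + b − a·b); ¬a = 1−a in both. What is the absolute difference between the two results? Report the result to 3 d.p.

0.076

Under standard min/max:
  ¬x3 = 1 − 0.10 = 0.90
  x3 ∧ x4 = min(a, b) on (0.10, 0.27) = 0.10
  ¬x3 ∧ (x3 ∧ x4) = min(a, b) on (0.90, 0.10) = 0.10
  → value = 0.1000
Under algebraic product:
  ¬x3 = 1 − 0.1000 = 0.9000
  x3 ∧ x4 = a·b on (0.1000, 0.2700) = 0.0270
  ¬x3 ∧ (x3 ∧ x4) = a·b on (0.9000, 0.0270) = 0.0243
  → value = 0.0243
|0.1000 − 0.0243| = 0.076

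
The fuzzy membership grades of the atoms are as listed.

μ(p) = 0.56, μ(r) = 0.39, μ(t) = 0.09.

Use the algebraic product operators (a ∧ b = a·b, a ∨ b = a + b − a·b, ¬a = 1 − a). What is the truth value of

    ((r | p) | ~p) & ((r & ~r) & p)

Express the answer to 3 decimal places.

0.113

r | p = a + b − a·b on (0.3900, 0.5600) = 0.7316
~p = 1 − 0.5600 = 0.4400
(r | p) | ~p = a + b − a·b on (0.7316, 0.4400) = 0.8497
~r = 1 − 0.3900 = 0.6100
r & ~r = a·b on (0.3900, 0.6100) = 0.2379
(r & ~r) & p = a·b on (0.2379, 0.5600) = 0.1332
((r | p) | ~p) & ((r & ~r) & p) = a·b on (0.8497, 0.1332) = 0.1132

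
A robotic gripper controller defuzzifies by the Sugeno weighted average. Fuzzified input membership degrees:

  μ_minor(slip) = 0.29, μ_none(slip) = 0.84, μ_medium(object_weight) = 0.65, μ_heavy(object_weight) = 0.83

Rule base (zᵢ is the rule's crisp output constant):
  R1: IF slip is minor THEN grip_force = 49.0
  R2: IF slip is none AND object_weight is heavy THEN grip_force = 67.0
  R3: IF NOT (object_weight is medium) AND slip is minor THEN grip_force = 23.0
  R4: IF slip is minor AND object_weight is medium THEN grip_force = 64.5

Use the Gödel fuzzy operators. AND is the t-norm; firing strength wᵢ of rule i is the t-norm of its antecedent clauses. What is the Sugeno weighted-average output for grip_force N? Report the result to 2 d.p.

R1 (z=49.0): minor=0.29 → w = 0.29
R2 (z=67.0): none=0.84, heavy=0.83; AND[min(a, b)] → w = 0.83
R3 (z=23.0): ¬medium=1−0.65=0.35, minor=0.29; AND[min(a, b)] → w = 0.29
R4 (z=64.5): minor=0.29, medium=0.65; AND[min(a, b)] → w = 0.29
Weighted average = (0.29·49.0 + 0.83·67.0 + 0.29·23.0 + 0.29·64.5) / (0.29 + 0.83 + 0.29 + 0.29)
  = 95.1950 / 1.7000 = 56.00

56.00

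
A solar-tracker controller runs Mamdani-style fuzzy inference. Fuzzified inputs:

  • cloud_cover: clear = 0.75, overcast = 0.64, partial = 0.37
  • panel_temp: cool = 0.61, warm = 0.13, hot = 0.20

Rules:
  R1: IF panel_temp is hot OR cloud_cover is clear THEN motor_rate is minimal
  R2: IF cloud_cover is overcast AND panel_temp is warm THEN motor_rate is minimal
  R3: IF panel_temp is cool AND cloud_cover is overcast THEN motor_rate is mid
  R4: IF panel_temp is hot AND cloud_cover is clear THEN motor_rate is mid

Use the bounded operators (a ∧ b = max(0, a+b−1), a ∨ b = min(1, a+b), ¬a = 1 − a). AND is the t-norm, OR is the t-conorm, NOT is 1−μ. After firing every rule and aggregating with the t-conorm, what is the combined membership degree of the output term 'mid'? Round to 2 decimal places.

R1: hot=0.20, clear=0.75; OR[min(1, a+b)] → w = 0.95
R2: overcast=0.64, warm=0.13; AND[max(0, a+b−1)] → w = 0.00
R3: cool=0.61, overcast=0.64; AND[max(0, a+b−1)] → w = 0.25
R4: hot=0.20, clear=0.75; AND[max(0, a+b−1)] → w = 0.00
Rules with consequent 'mid': {R3, R4} → strengths 0.25, 0.00
Aggregate via t-conorm [min(1, a+b)]: 0.25

0.25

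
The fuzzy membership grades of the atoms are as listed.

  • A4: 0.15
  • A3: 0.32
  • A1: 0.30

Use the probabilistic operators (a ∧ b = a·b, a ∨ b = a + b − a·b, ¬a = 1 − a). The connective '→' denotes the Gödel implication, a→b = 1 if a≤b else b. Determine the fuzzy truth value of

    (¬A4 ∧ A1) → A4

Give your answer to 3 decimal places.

¬A4 = 1 − 0.1500 = 0.8500
¬A4 ∧ A1 = a·b on (0.8500, 0.3000) = 0.2550
(¬A4 ∧ A1) → A4  [Gödel: 1 if a≤b else b] with a=0.2550, b=0.1500 → 0.1500

0.150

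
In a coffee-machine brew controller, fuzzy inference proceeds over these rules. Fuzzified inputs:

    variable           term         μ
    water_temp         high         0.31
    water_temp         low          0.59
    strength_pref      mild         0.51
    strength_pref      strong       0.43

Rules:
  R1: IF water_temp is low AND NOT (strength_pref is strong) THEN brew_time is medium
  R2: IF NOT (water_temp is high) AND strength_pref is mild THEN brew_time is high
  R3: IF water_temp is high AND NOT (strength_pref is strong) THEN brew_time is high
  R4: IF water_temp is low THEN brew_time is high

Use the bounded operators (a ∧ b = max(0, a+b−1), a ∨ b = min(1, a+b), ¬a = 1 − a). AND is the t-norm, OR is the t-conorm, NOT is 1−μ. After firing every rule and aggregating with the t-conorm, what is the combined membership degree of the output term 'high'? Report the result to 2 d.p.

R1: low=0.59, ¬strong=1−0.43=0.57; AND[max(0, a+b−1)] → w = 0.16
R2: ¬high=1−0.31=0.69, mild=0.51; AND[max(0, a+b−1)] → w = 0.20
R3: high=0.31, ¬strong=1−0.43=0.57; AND[max(0, a+b−1)] → w = 0.00
R4: low=0.59 → w = 0.59
Rules with consequent 'high': {R2, R3, R4} → strengths 0.20, 0.00, 0.59
Aggregate via t-conorm [min(1, a+b)]: 0.79

0.79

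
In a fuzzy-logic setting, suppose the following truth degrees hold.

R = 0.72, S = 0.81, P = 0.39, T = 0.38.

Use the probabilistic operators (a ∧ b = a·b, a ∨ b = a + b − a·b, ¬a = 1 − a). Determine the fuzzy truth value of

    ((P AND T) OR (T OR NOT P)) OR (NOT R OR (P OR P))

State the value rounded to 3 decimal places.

P AND T = a·b on (0.3900, 0.3800) = 0.1482
NOT P = 1 − 0.3900 = 0.6100
T OR NOT P = a + b − a·b on (0.3800, 0.6100) = 0.7582
(P AND T) OR (T OR NOT P) = a + b − a·b on (0.1482, 0.7582) = 0.7940
NOT R = 1 − 0.7200 = 0.2800
P OR P = a + b − a·b on (0.3900, 0.3900) = 0.6279
NOT R OR (P OR P) = a + b − a·b on (0.2800, 0.6279) = 0.7321
((P AND T) OR (T OR NOT P)) OR (NOT R OR (P OR P)) = a + b − a·b on (0.7940, 0.7321) = 0.9448

0.945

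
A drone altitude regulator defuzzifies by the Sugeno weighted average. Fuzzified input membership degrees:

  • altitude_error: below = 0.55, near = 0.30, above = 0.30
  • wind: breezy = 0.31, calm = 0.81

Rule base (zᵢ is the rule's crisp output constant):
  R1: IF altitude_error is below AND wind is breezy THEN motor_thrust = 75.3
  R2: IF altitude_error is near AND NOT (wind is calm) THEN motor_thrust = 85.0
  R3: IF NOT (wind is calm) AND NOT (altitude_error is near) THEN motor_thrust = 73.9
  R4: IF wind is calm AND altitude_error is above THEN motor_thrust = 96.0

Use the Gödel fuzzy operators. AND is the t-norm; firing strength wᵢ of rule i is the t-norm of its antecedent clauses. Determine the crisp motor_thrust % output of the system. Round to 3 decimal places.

83.166

R1 (z=75.3): below=0.55, breezy=0.31; AND[min(a, b)] → w = 0.31
R2 (z=85.0): near=0.30, ¬calm=1−0.81=0.19; AND[min(a, b)] → w = 0.19
R3 (z=73.9): ¬calm=1−0.81=0.19, ¬near=1−0.30=0.70; AND[min(a, b)] → w = 0.19
R4 (z=96.0): calm=0.81, above=0.30; AND[min(a, b)] → w = 0.30
Weighted average = (0.31·75.3 + 0.19·85.0 + 0.19·73.9 + 0.30·96.0) / (0.31 + 0.19 + 0.19 + 0.30)
  = 82.3340 / 0.9900 = 83.166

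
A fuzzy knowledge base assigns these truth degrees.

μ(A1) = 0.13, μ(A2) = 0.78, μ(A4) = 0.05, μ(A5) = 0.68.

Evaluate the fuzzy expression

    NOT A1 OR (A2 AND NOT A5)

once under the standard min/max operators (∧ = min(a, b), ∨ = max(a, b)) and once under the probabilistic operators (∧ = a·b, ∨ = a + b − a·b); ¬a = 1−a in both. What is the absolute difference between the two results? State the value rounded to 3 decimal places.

Under standard min/max:
  NOT A1 = 1 − 0.13 = 0.87
  NOT A5 = 1 − 0.68 = 0.32
  A2 AND NOT A5 = min(a, b) on (0.78, 0.32) = 0.32
  NOT A1 OR (A2 AND NOT A5) = max(a, b) on (0.87, 0.32) = 0.87
  → value = 0.8700
Under probabilistic:
  NOT A1 = 1 − 0.1300 = 0.8700
  NOT A5 = 1 − 0.6800 = 0.3200
  A2 AND NOT A5 = a·b on (0.7800, 0.3200) = 0.2496
  NOT A1 OR (A2 AND NOT A5) = a + b − a·b on (0.8700, 0.2496) = 0.9024
  → value = 0.9024
|0.8700 − 0.9024| = 0.032

0.032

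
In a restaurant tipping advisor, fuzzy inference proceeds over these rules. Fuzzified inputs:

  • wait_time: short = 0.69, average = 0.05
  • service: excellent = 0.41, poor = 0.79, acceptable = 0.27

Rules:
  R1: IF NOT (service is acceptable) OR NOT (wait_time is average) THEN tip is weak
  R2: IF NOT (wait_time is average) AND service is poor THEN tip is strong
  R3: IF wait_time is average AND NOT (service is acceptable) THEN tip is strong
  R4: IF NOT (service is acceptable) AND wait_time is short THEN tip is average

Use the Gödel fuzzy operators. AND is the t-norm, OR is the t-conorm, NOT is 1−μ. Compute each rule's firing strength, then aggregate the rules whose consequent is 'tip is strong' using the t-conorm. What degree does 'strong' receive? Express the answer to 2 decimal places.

0.79

R1: ¬acceptable=1−0.27=0.73, ¬average=1−0.05=0.95; OR[max(a, b)] → w = 0.95
R2: ¬average=1−0.05=0.95, poor=0.79; AND[min(a, b)] → w = 0.79
R3: average=0.05, ¬acceptable=1−0.27=0.73; AND[min(a, b)] → w = 0.05
R4: ¬acceptable=1−0.27=0.73, short=0.69; AND[min(a, b)] → w = 0.69
Rules with consequent 'strong': {R2, R3} → strengths 0.79, 0.05
Aggregate via t-conorm [max(a, b)]: 0.79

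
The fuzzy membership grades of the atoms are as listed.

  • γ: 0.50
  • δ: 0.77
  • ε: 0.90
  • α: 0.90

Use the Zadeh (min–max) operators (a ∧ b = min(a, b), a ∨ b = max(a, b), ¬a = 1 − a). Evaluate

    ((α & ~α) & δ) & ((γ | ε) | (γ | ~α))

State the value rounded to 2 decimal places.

~α = 1 − 0.90 = 0.10
α & ~α = min(a, b) on (0.90, 0.10) = 0.10
(α & ~α) & δ = min(a, b) on (0.10, 0.77) = 0.10
γ | ε = max(a, b) on (0.50, 0.90) = 0.90
~α = 1 − 0.90 = 0.10
γ | ~α = max(a, b) on (0.50, 0.10) = 0.50
(γ | ε) | (γ | ~α) = max(a, b) on (0.90, 0.50) = 0.90
((α & ~α) & δ) & ((γ | ε) | (γ | ~α)) = min(a, b) on (0.10, 0.90) = 0.10

0.10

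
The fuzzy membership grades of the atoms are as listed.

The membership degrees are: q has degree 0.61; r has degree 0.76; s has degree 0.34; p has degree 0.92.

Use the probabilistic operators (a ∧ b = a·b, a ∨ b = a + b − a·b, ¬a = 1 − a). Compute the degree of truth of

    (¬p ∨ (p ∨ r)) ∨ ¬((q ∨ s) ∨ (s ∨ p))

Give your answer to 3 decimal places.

0.983

¬p = 1 − 0.9200 = 0.0800
p ∨ r = a + b − a·b on (0.9200, 0.7600) = 0.9808
¬p ∨ (p ∨ r) = a + b − a·b on (0.0800, 0.9808) = 0.9823
q ∨ s = a + b − a·b on (0.6100, 0.3400) = 0.7426
s ∨ p = a + b − a·b on (0.3400, 0.9200) = 0.9472
(q ∨ s) ∨ (s ∨ p) = a + b − a·b on (0.7426, 0.9472) = 0.9864
¬((q ∨ s) ∨ (s ∨ p)) = 1 − 0.9864 = 0.0136
(¬p ∨ (p ∨ r)) ∨ ¬((q ∨ s) ∨ (s ∨ p)) = a + b − a·b on (0.9823, 0.0136) = 0.9826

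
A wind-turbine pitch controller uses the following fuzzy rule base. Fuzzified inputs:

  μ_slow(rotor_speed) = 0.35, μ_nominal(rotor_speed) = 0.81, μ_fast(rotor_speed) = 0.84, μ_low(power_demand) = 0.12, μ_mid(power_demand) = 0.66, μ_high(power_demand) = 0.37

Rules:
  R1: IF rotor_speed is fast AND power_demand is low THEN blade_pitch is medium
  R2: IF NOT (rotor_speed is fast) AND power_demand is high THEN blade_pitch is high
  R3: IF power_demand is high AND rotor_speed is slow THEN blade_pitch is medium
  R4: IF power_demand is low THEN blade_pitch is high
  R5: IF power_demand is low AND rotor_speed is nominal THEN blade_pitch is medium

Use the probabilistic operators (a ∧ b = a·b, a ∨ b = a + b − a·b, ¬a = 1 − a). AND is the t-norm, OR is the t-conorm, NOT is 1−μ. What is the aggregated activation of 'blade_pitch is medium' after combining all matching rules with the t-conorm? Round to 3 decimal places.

R1: fast=0.84, low=0.12; AND[a·b] → w = 0.1008
R2: ¬fast=1−0.84=0.16, high=0.37; AND[a·b] → w = 0.0592
R3: high=0.37, slow=0.35; AND[a·b] → w = 0.1295
R4: low=0.12 → w = 0.1200
R5: low=0.12, nominal=0.81; AND[a·b] → w = 0.0972
Rules with consequent 'medium': {R1, R3, R5} → strengths 0.1008, 0.1295, 0.0972
Aggregate via t-conorm [a + b − a·b]: 0.2933

0.293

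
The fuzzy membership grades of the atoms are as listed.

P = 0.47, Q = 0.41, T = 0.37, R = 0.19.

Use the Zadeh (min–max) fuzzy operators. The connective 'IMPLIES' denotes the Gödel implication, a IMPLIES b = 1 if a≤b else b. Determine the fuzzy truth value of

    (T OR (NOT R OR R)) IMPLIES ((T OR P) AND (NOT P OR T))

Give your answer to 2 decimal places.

NOT R = 1 − 0.19 = 0.81
NOT R OR R = max(a, b) on (0.81, 0.19) = 0.81
T OR (NOT R OR R) = max(a, b) on (0.37, 0.81) = 0.81
T OR P = max(a, b) on (0.37, 0.47) = 0.47
NOT P = 1 − 0.47 = 0.53
NOT P OR T = max(a, b) on (0.53, 0.37) = 0.53
(T OR P) AND (NOT P OR T) = min(a, b) on (0.47, 0.53) = 0.47
(T OR (NOT R OR R)) IMPLIES ((T OR P) AND (NOT P OR T))  [Gödel: 1 if a≤b else b] with a=0.81, b=0.47 → 0.47

0.47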